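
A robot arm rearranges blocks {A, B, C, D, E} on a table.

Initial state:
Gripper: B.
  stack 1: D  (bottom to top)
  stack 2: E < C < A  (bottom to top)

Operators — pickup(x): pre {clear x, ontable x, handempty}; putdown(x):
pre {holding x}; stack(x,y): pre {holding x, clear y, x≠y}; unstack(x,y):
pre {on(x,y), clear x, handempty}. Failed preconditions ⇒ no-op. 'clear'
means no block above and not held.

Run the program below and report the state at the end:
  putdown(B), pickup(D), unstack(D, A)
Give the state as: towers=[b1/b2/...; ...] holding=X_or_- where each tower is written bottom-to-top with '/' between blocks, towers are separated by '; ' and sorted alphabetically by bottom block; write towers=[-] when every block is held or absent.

step 1 (putdown(B)): towers=[B; D; E/C/A] holding=-
step 2 (pickup(D)): towers=[B; E/C/A] holding=D
step 3 (unstack(D, A)) [no-op]: towers=[B; E/C/A] holding=D

towers=[B; E/C/A] holding=D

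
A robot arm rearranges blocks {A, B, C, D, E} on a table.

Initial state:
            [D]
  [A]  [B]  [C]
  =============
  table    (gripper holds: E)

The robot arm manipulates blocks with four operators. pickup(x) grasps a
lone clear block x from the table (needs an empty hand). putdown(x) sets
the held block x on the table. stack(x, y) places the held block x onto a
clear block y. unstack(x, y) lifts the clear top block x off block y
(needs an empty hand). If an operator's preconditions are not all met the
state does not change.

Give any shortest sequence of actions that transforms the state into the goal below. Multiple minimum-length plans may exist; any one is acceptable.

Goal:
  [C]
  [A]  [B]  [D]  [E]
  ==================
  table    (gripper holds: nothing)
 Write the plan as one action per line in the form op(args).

putdown(E)
unstack(D, C)
putdown(D)
pickup(C)
stack(C, A)

step 1 (putdown(E)): towers=[A; B; C/D; E] holding=-
step 2 (unstack(D, C)): towers=[A; B; C; E] holding=D
step 3 (putdown(D)): towers=[A; B; C; D; E] holding=-
step 4 (pickup(C)): towers=[A; B; D; E] holding=C
step 5 (stack(C, A)): towers=[A/C; B; D; E] holding=-
goal check: towers=[A/C; B; D; E] holding=- — reached (length 5, optimal by BFS)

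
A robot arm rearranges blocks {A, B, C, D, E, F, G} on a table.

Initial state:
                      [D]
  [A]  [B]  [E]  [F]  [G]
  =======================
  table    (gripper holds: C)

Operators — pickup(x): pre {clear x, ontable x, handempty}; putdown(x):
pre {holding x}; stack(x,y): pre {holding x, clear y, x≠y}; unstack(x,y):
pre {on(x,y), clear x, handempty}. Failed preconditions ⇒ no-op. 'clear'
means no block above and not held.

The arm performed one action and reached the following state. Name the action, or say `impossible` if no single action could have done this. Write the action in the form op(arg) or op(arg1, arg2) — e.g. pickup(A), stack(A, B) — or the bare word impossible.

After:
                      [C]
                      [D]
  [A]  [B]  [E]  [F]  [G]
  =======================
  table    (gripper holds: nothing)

target: towers=[A; B; E; F; G/D/C] holding=-
        putdown(C) → towers=[A; B; C; E; F; G/D] holding=-
       stack(C, B) → towers=[A; B/C; E; F; G/D] holding=-
       stack(C, F) → towers=[A; B; E; F/C; G/D] holding=-
       stack(C, D) → towers=[A; B; E; F; G/D/C] holding=-  ← match
       stack(C, A) → towers=[A/C; B; E; F; G/D] holding=-
       stack(C, E) → towers=[A; B; E/C; F; G/D] holding=-

stack(C, D)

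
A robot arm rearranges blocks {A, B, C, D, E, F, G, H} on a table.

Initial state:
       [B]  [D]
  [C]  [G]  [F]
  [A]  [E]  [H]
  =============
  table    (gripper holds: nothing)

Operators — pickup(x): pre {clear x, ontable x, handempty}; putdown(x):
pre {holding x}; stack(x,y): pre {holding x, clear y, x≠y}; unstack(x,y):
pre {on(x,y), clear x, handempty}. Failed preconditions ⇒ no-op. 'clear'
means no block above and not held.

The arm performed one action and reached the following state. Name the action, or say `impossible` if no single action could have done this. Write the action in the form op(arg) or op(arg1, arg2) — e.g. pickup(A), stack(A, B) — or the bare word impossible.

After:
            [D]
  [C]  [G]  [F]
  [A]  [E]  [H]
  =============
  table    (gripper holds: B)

unstack(B, G)

target: towers=[A/C; E/G; H/F/D] holding=B
     unstack(B, G) → towers=[A/C; E/G; H/F/D] holding=B  ← match
     unstack(D, F) → towers=[A/C; E/G/B; H/F] holding=D
     unstack(C, A) → towers=[A; E/G/B; H/F/D] holding=C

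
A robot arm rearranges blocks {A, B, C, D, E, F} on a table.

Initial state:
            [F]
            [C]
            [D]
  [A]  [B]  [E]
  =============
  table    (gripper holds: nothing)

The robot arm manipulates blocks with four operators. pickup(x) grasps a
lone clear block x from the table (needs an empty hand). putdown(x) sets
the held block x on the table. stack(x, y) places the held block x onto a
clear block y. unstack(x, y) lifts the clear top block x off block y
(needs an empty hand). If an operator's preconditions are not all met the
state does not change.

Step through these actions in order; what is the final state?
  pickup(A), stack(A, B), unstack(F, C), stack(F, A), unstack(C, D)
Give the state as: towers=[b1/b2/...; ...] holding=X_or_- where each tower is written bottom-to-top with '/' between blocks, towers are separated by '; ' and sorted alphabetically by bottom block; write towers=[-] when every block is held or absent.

step 1 (pickup(A)): towers=[B; E/D/C/F] holding=A
step 2 (stack(A, B)): towers=[B/A; E/D/C/F] holding=-
step 3 (unstack(F, C)): towers=[B/A; E/D/C] holding=F
step 4 (stack(F, A)): towers=[B/A/F; E/D/C] holding=-
step 5 (unstack(C, D)): towers=[B/A/F; E/D] holding=C

towers=[B/A/F; E/D] holding=C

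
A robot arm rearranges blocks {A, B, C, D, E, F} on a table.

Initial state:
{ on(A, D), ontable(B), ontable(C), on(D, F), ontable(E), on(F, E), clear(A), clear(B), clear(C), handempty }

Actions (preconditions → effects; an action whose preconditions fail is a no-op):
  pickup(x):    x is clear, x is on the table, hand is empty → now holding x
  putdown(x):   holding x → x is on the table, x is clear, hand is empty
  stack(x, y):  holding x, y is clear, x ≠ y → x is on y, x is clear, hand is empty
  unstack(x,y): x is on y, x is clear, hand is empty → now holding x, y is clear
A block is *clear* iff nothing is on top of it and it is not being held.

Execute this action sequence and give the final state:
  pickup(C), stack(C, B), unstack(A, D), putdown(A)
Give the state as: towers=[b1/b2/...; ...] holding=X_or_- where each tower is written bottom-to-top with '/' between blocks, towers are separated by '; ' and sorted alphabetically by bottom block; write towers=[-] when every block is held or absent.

step 1 (pickup(C)): towers=[B; E/F/D/A] holding=C
step 2 (stack(C, B)): towers=[B/C; E/F/D/A] holding=-
step 3 (unstack(A, D)): towers=[B/C; E/F/D] holding=A
step 4 (putdown(A)): towers=[A; B/C; E/F/D] holding=-

towers=[A; B/C; E/F/D] holding=-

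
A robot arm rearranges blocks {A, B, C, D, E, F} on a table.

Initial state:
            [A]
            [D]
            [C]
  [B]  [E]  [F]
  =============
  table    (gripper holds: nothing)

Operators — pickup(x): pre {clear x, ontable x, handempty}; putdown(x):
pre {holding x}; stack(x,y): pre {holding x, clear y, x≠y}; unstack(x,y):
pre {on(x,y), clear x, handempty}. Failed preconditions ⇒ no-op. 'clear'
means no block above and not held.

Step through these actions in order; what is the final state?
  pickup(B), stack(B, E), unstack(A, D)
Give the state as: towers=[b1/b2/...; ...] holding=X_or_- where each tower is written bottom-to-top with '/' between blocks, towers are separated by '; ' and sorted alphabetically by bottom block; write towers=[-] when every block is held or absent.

towers=[E/B; F/C/D] holding=A

step 1 (pickup(B)): towers=[E; F/C/D/A] holding=B
step 2 (stack(B, E)): towers=[E/B; F/C/D/A] holding=-
step 3 (unstack(A, D)): towers=[E/B; F/C/D] holding=A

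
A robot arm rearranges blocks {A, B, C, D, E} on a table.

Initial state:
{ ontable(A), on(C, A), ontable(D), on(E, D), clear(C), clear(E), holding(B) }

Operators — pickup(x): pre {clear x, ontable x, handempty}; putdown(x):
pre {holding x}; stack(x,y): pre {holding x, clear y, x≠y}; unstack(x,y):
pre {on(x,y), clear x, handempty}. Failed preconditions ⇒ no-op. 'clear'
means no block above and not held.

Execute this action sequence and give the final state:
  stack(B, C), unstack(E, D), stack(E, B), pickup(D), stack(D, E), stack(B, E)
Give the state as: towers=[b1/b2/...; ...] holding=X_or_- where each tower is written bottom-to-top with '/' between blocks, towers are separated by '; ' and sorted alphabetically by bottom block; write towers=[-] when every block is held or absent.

step 1 (stack(B, C)): towers=[A/C/B; D/E] holding=-
step 2 (unstack(E, D)): towers=[A/C/B; D] holding=E
step 3 (stack(E, B)): towers=[A/C/B/E; D] holding=-
step 4 (pickup(D)): towers=[A/C/B/E] holding=D
step 5 (stack(D, E)): towers=[A/C/B/E/D] holding=-
step 6 (stack(B, E)) [no-op]: towers=[A/C/B/E/D] holding=-

towers=[A/C/B/E/D] holding=-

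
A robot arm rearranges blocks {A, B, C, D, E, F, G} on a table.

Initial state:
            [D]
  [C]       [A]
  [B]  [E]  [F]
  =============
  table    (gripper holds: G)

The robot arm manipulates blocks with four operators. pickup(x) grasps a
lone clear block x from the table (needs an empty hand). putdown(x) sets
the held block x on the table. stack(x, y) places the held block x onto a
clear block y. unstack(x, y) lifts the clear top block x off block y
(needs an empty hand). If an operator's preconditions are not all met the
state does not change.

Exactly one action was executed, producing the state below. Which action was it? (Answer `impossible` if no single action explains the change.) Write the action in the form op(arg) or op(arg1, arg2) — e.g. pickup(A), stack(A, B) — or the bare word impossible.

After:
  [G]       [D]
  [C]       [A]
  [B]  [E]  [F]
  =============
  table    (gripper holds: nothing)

target: towers=[B/C/G; E; F/A/D] holding=-
        putdown(G) → towers=[B/C; E; F/A/D; G] holding=-
       stack(G, D) → towers=[B/C; E; F/A/D/G] holding=-
       stack(G, E) → towers=[B/C; E/G; F/A/D] holding=-
       stack(G, C) → towers=[B/C/G; E; F/A/D] holding=-  ← match

stack(G, C)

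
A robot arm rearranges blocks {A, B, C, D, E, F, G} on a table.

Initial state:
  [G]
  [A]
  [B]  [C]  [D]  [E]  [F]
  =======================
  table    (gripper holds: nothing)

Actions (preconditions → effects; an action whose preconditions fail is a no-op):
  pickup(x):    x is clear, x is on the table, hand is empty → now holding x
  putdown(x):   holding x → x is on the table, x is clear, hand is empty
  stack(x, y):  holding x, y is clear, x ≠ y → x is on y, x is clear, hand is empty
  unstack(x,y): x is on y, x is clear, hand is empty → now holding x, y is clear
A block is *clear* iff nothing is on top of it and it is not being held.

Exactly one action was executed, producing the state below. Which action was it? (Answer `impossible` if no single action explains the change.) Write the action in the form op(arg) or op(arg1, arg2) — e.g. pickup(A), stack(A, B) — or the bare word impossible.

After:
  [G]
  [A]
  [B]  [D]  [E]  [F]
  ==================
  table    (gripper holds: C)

target: towers=[B/A/G; D; E; F] holding=C
         pickup(F) → towers=[B/A/G; C; D; E] holding=F
     unstack(G, A) → towers=[B/A; C; D; E; F] holding=G
         pickup(D) → towers=[B/A/G; C; E; F] holding=D
         pickup(E) → towers=[B/A/G; C; D; F] holding=E
         pickup(C) → towers=[B/A/G; D; E; F] holding=C  ← match

pickup(C)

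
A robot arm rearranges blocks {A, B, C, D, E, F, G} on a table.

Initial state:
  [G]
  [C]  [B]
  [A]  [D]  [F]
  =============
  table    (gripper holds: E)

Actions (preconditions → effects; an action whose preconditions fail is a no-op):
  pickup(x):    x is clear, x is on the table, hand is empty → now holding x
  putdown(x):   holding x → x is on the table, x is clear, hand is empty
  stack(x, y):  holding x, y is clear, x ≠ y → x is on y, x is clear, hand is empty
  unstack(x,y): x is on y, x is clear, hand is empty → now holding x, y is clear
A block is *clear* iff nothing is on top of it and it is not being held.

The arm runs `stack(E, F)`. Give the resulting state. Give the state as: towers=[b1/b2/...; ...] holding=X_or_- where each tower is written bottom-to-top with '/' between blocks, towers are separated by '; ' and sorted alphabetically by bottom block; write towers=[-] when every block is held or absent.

before: towers=[A/C/G; D/B; F] holding=E
pre[stack(E, F)]: holding(E) ✓, clear(F) ✓, E≠F ✓
all met → apply stack(E, F)
after:  towers=[A/C/G; D/B; F/E] holding=-

towers=[A/C/G; D/B; F/E] holding=-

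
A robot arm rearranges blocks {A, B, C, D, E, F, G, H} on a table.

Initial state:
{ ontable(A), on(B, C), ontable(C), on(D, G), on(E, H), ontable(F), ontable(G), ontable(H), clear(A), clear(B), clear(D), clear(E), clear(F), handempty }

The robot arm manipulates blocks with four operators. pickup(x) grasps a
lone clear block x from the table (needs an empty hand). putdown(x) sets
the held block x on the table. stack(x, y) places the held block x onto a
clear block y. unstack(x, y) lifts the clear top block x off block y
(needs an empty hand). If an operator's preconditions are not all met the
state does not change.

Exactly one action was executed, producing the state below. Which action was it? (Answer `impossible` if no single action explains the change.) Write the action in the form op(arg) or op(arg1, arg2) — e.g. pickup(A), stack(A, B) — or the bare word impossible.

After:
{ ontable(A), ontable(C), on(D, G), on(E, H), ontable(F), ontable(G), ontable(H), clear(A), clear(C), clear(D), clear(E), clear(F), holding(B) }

unstack(B, C)

target: towers=[A; C; F; G/D; H/E] holding=B
         pickup(A) → towers=[C/B; F; G/D; H/E] holding=A
     unstack(E, H) → towers=[A; C/B; F; G/D; H] holding=E
     unstack(B, C) → towers=[A; C; F; G/D; H/E] holding=B  ← match
         pickup(F) → towers=[A; C/B; G/D; H/E] holding=F
     unstack(D, G) → towers=[A; C/B; F; G; H/E] holding=D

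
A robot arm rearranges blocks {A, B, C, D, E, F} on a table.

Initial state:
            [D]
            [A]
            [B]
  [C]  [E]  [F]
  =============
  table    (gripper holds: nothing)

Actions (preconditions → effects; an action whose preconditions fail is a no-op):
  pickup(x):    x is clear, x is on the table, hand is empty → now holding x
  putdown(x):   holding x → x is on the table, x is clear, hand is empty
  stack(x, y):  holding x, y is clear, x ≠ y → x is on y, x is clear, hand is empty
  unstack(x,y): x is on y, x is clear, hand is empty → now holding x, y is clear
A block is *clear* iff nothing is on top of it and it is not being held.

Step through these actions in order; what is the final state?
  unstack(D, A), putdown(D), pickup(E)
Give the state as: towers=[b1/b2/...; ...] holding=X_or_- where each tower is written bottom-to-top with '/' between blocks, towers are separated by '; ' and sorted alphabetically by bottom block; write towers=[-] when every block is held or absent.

step 1 (unstack(D, A)): towers=[C; E; F/B/A] holding=D
step 2 (putdown(D)): towers=[C; D; E; F/B/A] holding=-
step 3 (pickup(E)): towers=[C; D; F/B/A] holding=E

towers=[C; D; F/B/A] holding=E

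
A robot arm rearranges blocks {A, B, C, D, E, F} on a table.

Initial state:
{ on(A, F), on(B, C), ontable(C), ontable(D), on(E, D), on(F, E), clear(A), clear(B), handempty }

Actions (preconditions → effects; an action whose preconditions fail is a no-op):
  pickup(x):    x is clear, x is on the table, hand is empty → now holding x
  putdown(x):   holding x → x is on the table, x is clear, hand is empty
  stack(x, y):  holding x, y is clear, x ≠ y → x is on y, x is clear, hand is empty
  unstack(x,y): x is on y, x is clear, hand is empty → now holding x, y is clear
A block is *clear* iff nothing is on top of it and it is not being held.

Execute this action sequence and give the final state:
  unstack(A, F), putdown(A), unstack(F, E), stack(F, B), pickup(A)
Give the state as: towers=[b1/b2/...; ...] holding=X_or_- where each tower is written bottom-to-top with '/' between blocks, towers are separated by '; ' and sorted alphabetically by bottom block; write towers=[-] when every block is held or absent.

step 1 (unstack(A, F)): towers=[C/B; D/E/F] holding=A
step 2 (putdown(A)): towers=[A; C/B; D/E/F] holding=-
step 3 (unstack(F, E)): towers=[A; C/B; D/E] holding=F
step 4 (stack(F, B)): towers=[A; C/B/F; D/E] holding=-
step 5 (pickup(A)): towers=[C/B/F; D/E] holding=A

towers=[C/B/F; D/E] holding=A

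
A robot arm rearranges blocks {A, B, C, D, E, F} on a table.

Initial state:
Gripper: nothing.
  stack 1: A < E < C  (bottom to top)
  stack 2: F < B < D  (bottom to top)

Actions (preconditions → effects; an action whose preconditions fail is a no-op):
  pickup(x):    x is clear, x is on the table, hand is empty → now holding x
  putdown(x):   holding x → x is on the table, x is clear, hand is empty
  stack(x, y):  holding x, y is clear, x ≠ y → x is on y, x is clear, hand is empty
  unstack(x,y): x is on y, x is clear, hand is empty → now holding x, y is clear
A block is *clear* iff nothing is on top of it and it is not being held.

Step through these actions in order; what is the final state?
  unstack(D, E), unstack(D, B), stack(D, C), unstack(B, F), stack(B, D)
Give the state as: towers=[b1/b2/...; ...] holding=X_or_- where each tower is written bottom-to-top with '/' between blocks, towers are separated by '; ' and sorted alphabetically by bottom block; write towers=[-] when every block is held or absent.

towers=[A/E/C/D/B; F] holding=-

step 1 (unstack(D, E)) [no-op]: towers=[A/E/C; F/B/D] holding=-
step 2 (unstack(D, B)): towers=[A/E/C; F/B] holding=D
step 3 (stack(D, C)): towers=[A/E/C/D; F/B] holding=-
step 4 (unstack(B, F)): towers=[A/E/C/D; F] holding=B
step 5 (stack(B, D)): towers=[A/E/C/D/B; F] holding=-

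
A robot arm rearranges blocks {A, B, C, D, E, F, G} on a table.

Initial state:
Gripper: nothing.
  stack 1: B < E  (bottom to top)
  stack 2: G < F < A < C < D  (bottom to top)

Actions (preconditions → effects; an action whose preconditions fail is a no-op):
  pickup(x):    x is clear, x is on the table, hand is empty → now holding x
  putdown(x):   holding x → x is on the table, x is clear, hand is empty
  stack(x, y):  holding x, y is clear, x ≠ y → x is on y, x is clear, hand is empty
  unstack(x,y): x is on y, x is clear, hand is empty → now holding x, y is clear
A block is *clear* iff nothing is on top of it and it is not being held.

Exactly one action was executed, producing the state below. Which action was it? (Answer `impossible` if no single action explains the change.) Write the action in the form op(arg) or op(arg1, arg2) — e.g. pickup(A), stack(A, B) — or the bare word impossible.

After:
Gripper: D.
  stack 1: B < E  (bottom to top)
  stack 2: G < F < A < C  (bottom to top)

unstack(D, C)

target: towers=[B/E; G/F/A/C] holding=D
     unstack(D, C) → towers=[B/E; G/F/A/C] holding=D  ← match
     unstack(E, B) → towers=[B; G/F/A/C/D] holding=E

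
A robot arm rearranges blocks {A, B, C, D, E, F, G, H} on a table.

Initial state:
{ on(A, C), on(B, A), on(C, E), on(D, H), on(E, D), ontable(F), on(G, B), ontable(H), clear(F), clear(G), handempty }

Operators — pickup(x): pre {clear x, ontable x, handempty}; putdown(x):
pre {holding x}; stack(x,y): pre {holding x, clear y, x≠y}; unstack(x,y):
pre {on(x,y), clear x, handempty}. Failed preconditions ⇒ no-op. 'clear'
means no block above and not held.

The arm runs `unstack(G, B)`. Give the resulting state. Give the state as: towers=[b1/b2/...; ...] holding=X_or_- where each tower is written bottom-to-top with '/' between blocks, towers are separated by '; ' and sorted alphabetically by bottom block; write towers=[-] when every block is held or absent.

towers=[F; H/D/E/C/A/B] holding=G

before: towers=[F; H/D/E/C/A/B/G] holding=-
pre[unstack(G, B)]: on(G,B) ✓, clear(G) ✓, handempty ✓
all met → apply unstack(G, B)
after:  towers=[F; H/D/E/C/A/B] holding=G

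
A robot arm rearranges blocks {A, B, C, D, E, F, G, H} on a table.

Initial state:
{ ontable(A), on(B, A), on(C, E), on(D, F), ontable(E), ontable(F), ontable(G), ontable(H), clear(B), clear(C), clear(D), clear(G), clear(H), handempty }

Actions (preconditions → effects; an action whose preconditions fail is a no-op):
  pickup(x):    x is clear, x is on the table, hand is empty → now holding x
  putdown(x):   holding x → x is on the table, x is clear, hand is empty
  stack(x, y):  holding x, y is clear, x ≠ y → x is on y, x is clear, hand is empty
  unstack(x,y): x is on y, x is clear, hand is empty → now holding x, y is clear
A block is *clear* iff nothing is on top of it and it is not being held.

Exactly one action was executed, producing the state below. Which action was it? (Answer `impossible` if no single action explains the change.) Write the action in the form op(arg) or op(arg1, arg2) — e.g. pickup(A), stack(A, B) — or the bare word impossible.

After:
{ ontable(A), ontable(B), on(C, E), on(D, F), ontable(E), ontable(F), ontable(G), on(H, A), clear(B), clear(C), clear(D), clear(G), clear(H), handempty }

impossible

target: towers=[A/H; B; E/C; F/D; G] holding=-
         pickup(G) → towers=[A/B; E/C; F/D; H] holding=G
         pickup(H) → towers=[A/B; E/C; F/D; G] holding=H
     unstack(B, A) → towers=[A; E/C; F/D; G; H] holding=B
     unstack(D, F) → towers=[A/B; E/C; F; G; H] holding=D
     unstack(C, E) → towers=[A/B; E; F/D; G; H] holding=C
none of the 5 applicable actions match → impossible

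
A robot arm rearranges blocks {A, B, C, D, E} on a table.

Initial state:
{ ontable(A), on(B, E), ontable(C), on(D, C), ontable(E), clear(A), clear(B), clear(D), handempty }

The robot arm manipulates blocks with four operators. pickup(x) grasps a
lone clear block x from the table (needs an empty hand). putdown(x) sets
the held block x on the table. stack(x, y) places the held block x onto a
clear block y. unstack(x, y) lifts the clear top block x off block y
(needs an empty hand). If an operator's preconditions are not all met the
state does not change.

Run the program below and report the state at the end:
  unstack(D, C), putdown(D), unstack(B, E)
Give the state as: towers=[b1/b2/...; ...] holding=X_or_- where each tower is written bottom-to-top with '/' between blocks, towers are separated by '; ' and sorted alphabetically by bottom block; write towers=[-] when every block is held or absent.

towers=[A; C; D; E] holding=B

step 1 (unstack(D, C)): towers=[A; C; E/B] holding=D
step 2 (putdown(D)): towers=[A; C; D; E/B] holding=-
step 3 (unstack(B, E)): towers=[A; C; D; E] holding=B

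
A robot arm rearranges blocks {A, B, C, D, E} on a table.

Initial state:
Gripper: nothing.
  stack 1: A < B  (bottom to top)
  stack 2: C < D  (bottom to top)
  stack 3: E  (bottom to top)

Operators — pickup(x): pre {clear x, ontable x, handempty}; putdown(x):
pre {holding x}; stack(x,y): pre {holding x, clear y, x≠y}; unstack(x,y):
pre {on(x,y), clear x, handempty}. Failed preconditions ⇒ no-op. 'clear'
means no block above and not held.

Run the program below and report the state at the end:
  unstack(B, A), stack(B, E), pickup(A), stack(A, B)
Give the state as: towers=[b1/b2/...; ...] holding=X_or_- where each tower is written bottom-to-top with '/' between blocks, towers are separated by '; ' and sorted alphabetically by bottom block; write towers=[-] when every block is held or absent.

towers=[C/D; E/B/A] holding=-

step 1 (unstack(B, A)): towers=[A; C/D; E] holding=B
step 2 (stack(B, E)): towers=[A; C/D; E/B] holding=-
step 3 (pickup(A)): towers=[C/D; E/B] holding=A
step 4 (stack(A, B)): towers=[C/D; E/B/A] holding=-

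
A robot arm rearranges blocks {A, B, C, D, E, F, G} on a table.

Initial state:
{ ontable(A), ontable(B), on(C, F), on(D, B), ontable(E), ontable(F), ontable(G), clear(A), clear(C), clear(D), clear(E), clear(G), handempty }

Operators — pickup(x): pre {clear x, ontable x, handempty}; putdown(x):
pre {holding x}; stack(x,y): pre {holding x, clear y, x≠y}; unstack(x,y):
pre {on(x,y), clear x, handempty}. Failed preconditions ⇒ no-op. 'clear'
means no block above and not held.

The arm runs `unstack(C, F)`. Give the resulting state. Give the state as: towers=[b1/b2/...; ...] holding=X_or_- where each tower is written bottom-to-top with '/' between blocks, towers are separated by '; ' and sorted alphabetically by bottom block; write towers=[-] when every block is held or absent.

towers=[A; B/D; E; F; G] holding=C

before: towers=[A; B/D; E; F/C; G] holding=-
pre[unstack(C, F)]: on(C,F) ok, clear(C) ok, handempty ok
all met → apply unstack(C, F)
after:  towers=[A; B/D; E; F; G] holding=C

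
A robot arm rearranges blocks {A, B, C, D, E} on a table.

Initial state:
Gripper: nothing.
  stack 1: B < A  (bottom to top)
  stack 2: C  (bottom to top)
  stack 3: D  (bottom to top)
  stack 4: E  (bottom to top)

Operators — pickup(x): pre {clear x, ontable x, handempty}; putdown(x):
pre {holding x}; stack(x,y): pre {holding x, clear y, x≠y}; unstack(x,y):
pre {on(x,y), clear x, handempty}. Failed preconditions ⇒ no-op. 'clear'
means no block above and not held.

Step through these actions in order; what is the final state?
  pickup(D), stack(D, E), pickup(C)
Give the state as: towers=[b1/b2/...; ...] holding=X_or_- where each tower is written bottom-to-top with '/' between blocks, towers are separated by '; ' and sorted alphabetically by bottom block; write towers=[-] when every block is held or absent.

step 1 (pickup(D)): towers=[B/A; C; E] holding=D
step 2 (stack(D, E)): towers=[B/A; C; E/D] holding=-
step 3 (pickup(C)): towers=[B/A; E/D] holding=C

towers=[B/A; E/D] holding=C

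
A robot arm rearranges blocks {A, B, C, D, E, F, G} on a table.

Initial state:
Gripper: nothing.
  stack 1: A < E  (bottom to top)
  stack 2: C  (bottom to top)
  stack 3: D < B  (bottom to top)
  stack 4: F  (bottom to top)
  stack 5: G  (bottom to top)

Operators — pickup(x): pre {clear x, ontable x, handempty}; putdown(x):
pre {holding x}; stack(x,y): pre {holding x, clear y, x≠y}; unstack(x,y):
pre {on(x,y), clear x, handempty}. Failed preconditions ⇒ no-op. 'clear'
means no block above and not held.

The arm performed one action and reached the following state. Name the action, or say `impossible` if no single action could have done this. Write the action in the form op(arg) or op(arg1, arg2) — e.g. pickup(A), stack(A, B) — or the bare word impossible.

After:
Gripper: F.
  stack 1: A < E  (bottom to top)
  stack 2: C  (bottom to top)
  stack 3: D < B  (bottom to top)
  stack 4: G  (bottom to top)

target: towers=[A/E; C; D/B; G] holding=F
     unstack(B, D) → towers=[A/E; C; D; F; G] holding=B
         pickup(F) → towers=[A/E; C; D/B; G] holding=F  ← match
         pickup(G) → towers=[A/E; C; D/B; F] holding=G
     unstack(E, A) → towers=[A; C; D/B; F; G] holding=E
         pickup(C) → towers=[A/E; D/B; F; G] holding=C

pickup(F)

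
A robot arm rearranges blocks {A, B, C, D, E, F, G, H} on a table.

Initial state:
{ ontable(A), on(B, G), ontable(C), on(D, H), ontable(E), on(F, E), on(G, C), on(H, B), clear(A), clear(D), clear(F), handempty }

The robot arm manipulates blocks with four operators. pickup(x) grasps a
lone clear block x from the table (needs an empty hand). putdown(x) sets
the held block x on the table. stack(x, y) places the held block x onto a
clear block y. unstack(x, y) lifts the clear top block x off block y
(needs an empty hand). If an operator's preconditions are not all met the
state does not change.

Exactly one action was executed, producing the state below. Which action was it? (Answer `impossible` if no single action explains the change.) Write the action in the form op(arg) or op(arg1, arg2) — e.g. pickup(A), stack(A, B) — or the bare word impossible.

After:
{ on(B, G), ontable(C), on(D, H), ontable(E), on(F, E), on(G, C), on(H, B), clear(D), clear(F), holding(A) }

target: towers=[C/G/B/H/D; E/F] holding=A
         pickup(A) → towers=[C/G/B/H/D; E/F] holding=A  ← match
     unstack(F, E) → towers=[A; C/G/B/H/D; E] holding=F
     unstack(D, H) → towers=[A; C/G/B/H; E/F] holding=D

pickup(A)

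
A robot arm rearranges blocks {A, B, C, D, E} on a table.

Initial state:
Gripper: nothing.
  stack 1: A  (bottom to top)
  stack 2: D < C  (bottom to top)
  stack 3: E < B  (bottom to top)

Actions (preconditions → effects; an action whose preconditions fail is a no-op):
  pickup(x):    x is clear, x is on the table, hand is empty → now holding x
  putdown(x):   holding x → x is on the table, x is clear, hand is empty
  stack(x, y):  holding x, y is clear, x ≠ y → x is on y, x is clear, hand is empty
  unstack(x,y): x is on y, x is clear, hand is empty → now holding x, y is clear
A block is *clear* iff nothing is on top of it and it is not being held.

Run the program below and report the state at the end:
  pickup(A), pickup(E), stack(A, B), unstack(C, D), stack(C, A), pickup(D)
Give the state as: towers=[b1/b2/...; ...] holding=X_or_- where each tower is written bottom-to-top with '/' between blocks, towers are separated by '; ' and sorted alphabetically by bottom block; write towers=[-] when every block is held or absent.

towers=[E/B/A/C] holding=D

step 1 (pickup(A)): towers=[D/C; E/B] holding=A
step 2 (pickup(E)) [no-op]: towers=[D/C; E/B] holding=A
step 3 (stack(A, B)): towers=[D/C; E/B/A] holding=-
step 4 (unstack(C, D)): towers=[D; E/B/A] holding=C
step 5 (stack(C, A)): towers=[D; E/B/A/C] holding=-
step 6 (pickup(D)): towers=[E/B/A/C] holding=D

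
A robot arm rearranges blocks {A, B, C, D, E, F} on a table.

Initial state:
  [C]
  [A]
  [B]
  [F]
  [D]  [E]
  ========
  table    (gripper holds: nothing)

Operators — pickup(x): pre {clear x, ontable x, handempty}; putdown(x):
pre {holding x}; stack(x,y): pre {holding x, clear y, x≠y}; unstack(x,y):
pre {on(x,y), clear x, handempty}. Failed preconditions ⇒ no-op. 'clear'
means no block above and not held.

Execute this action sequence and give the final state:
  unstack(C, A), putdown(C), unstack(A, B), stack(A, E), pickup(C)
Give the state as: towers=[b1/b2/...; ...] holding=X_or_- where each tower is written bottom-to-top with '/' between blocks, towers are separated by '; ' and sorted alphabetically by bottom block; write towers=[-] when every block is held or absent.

step 1 (unstack(C, A)): towers=[D/F/B/A; E] holding=C
step 2 (putdown(C)): towers=[C; D/F/B/A; E] holding=-
step 3 (unstack(A, B)): towers=[C; D/F/B; E] holding=A
step 4 (stack(A, E)): towers=[C; D/F/B; E/A] holding=-
step 5 (pickup(C)): towers=[D/F/B; E/A] holding=C

towers=[D/F/B; E/A] holding=C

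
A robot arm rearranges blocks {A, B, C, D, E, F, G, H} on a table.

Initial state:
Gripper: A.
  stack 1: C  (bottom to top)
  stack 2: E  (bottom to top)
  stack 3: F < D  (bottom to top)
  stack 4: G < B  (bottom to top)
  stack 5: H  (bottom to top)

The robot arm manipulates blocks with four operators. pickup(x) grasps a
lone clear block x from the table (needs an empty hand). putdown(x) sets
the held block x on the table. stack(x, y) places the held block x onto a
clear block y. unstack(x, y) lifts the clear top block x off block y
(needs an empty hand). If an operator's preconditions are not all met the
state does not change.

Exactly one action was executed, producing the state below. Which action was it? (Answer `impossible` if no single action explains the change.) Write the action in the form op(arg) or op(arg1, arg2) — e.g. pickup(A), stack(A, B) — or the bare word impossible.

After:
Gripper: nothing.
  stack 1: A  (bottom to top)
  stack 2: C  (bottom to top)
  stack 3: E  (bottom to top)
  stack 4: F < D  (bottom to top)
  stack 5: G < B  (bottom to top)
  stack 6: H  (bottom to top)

target: towers=[A; C; E; F/D; G/B; H] holding=-
        putdown(A) → towers=[A; C; E; F/D; G/B; H] holding=-  ← match
       stack(A, E) → towers=[C; E/A; F/D; G/B; H] holding=-
       stack(A, H) → towers=[C; E; F/D; G/B; H/A] holding=-
       stack(A, B) → towers=[C; E; F/D; G/B/A; H] holding=-
       stack(A, D) → towers=[C; E; F/D/A; G/B; H] holding=-
       stack(A, C) → towers=[C/A; E; F/D; G/B; H] holding=-

putdown(A)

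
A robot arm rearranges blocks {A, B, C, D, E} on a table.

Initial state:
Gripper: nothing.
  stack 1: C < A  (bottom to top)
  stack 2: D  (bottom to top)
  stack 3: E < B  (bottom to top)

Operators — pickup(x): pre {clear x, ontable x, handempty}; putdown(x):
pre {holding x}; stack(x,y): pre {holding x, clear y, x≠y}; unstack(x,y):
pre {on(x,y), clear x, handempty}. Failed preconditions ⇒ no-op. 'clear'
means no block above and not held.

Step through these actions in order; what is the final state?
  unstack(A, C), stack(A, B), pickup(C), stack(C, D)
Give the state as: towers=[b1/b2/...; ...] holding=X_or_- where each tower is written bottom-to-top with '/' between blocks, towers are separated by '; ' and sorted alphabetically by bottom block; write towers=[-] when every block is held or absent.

towers=[D/C; E/B/A] holding=-

step 1 (unstack(A, C)): towers=[C; D; E/B] holding=A
step 2 (stack(A, B)): towers=[C; D; E/B/A] holding=-
step 3 (pickup(C)): towers=[D; E/B/A] holding=C
step 4 (stack(C, D)): towers=[D/C; E/B/A] holding=-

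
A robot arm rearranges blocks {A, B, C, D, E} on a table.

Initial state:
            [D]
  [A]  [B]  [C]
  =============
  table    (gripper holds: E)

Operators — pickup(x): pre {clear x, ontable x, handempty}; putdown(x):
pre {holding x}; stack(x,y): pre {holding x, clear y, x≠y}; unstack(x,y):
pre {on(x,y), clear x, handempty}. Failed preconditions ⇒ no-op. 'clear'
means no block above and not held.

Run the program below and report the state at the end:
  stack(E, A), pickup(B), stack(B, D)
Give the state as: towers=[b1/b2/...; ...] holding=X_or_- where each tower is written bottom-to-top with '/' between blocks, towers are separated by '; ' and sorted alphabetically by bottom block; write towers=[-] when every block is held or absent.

step 1 (stack(E, A)): towers=[A/E; B; C/D] holding=-
step 2 (pickup(B)): towers=[A/E; C/D] holding=B
step 3 (stack(B, D)): towers=[A/E; C/D/B] holding=-

towers=[A/E; C/D/B] holding=-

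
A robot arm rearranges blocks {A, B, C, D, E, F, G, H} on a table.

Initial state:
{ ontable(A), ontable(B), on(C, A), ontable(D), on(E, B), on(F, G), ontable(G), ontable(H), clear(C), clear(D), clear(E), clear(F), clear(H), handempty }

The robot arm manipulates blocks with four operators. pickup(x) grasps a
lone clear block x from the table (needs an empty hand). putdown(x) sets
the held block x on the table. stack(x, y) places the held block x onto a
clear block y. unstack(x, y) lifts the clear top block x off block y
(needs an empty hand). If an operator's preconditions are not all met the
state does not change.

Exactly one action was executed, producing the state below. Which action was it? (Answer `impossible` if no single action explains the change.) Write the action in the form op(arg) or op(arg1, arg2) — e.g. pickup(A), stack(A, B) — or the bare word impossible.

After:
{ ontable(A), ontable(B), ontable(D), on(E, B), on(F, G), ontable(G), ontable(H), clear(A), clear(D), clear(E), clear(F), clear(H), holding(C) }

target: towers=[A; B/E; D; G/F; H] holding=C
     unstack(E, B) → towers=[A/C; B; D; G/F; H] holding=E
         pickup(H) → towers=[A/C; B/E; D; G/F] holding=H
     unstack(F, G) → towers=[A/C; B/E; D; G; H] holding=F
         pickup(D) → towers=[A/C; B/E; G/F; H] holding=D
     unstack(C, A) → towers=[A; B/E; D; G/F; H] holding=C  ← match

unstack(C, A)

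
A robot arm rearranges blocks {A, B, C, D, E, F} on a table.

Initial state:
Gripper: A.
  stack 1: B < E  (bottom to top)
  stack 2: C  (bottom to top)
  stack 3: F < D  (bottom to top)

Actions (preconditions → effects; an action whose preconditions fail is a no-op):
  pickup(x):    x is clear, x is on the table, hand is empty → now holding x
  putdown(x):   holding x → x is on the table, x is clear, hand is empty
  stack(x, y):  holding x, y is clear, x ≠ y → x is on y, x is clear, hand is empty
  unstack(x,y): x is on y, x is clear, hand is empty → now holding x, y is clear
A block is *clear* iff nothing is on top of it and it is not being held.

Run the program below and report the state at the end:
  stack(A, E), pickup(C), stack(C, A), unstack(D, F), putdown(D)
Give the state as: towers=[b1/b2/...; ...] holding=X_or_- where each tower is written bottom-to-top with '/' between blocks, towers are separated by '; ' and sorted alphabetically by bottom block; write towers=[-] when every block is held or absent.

step 1 (stack(A, E)): towers=[B/E/A; C; F/D] holding=-
step 2 (pickup(C)): towers=[B/E/A; F/D] holding=C
step 3 (stack(C, A)): towers=[B/E/A/C; F/D] holding=-
step 4 (unstack(D, F)): towers=[B/E/A/C; F] holding=D
step 5 (putdown(D)): towers=[B/E/A/C; D; F] holding=-

towers=[B/E/A/C; D; F] holding=-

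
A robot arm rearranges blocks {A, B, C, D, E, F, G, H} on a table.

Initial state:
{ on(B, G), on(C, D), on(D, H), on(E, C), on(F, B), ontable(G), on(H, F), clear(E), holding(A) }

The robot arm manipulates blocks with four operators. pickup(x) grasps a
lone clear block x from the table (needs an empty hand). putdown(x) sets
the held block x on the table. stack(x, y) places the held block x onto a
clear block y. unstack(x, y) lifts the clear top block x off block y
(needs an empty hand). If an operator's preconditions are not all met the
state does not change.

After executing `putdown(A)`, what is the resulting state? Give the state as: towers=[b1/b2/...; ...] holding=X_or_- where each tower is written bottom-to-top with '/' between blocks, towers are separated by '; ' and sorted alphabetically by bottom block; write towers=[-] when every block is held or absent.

towers=[A; G/B/F/H/D/C/E] holding=-

before: towers=[G/B/F/H/D/C/E] holding=A
pre[putdown(A)]: holding(A) ok
all met → apply putdown(A)
after:  towers=[A; G/B/F/H/D/C/E] holding=-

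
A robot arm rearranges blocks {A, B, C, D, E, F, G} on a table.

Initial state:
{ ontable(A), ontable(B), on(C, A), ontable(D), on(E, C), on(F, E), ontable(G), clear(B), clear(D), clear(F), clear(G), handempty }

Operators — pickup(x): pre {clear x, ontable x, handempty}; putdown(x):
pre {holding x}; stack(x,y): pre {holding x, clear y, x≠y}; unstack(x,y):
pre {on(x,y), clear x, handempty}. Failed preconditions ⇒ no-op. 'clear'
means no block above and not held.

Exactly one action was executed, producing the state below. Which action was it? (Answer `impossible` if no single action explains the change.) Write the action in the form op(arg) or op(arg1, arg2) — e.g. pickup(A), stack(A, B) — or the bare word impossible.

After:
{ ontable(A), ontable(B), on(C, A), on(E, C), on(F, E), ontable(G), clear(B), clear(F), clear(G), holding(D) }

pickup(D)

target: towers=[A/C/E/F; B; G] holding=D
         pickup(B) → towers=[A/C/E/F; D; G] holding=B
     unstack(F, E) → towers=[A/C/E; B; D; G] holding=F
         pickup(G) → towers=[A/C/E/F; B; D] holding=G
         pickup(D) → towers=[A/C/E/F; B; G] holding=D  ← match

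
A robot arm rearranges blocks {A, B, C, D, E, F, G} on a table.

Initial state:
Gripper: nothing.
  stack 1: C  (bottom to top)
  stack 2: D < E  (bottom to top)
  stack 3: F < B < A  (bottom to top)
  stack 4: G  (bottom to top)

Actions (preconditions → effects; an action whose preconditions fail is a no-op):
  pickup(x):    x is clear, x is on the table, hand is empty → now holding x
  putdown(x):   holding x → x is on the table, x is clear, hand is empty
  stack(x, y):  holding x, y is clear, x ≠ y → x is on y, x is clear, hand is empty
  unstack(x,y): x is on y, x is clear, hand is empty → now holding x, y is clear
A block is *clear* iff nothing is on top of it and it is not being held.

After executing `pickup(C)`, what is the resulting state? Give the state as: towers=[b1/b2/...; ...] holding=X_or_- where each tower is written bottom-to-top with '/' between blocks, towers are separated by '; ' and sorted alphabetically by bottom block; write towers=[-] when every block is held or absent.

before: towers=[C; D/E; F/B/A; G] holding=-
pre[pickup(C)]: clear(C) ok, ontable(C) ok, handempty ok
all met → apply pickup(C)
after:  towers=[D/E; F/B/A; G] holding=C

towers=[D/E; F/B/A; G] holding=C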